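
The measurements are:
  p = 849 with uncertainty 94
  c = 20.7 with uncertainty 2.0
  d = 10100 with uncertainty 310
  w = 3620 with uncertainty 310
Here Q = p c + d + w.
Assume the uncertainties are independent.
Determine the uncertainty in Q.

2620

Let h = p·c = 17600. δh/h = √((1·δp/p)² + (1·δc/c)²) = √(0.0123 + 0.00934) = 0.147, so δh = 2580.
Q = h + d + w: δQ = √(δh² + δd² + δw²) = √(6.67e+06 + 96100 + 96100) = 2620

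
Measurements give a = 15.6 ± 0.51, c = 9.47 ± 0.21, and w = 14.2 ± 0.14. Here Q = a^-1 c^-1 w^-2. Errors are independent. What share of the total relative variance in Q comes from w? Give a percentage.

19.9%

(δQ/Q)² = (-1·δa/a)² + (-1·δc/c)² + (-2·δw/w)²
  a term: (-1×0.0327)² = 0.00107
  c term: (-1×0.0222)² = 0.000492
  w term: (-2×0.00986)² = 0.000389
Total = 0.00195. Share from w = 0.000389/0.00195 = 0.199.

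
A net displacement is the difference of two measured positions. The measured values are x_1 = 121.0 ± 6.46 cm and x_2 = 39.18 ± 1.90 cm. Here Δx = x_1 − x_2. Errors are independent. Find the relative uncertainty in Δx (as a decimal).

Each term contributes (cᵢ δxᵢ)² to (δΔx)²:
  (δx_1)² = 41.7;  (δx_2)² = 3.61
δΔx = √(45.3) = 6.73 cm
Δx = 81.82 cm, so δΔx/Δx = 6.73/81.82 = 0.0823.

0.0823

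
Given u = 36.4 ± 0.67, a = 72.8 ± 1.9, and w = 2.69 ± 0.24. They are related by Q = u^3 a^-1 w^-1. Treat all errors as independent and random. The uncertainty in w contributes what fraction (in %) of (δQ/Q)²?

68.1%

(δQ/Q)² = (3·δu/u)² + (-1·δa/a)² + (-1·δw/w)²
  u term: (3×0.0184)² = 0.00305
  a term: (-1×0.0261)² = 0.000681
  w term: (-1×0.0892)² = 0.00796
Total = 0.0117. Share from w = 0.00796/0.0117 = 0.681.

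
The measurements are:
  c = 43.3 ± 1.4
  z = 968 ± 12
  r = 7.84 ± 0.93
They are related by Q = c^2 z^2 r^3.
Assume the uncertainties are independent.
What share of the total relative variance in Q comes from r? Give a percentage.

96.4%

(δQ/Q)² = (2·δc/c)² + (2·δz/z)² + (3·δr/r)²
  c term: (2×0.0323)² = 0.00418
  z term: (2×0.0124)² = 0.000615
  r term: (3×0.119)² = 0.127
Total = 0.131. Share from r = 0.127/0.131 = 0.964.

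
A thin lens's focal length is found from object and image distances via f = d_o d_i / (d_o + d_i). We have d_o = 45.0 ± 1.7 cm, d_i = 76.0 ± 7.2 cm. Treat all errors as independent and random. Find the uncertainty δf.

∂f/∂d_o = (d_i/(d_o+d_i))² = 0.395;  ∂f/∂d_i = (d_o/(d_o+d_i))² = 0.138
δf = √((∂f/∂d_o · δd_o)² + (∂f/∂d_i · δd_i)²) = √(0.450 + 0.992) = 1.20 cm

1.20 cm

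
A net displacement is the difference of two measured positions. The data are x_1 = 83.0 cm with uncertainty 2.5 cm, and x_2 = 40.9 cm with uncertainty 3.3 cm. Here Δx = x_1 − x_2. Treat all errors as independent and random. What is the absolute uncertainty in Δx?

4.14 cm

Absolute uncertainties add in quadrature for a linear combination:
  (δx_1)² = 6.25;  (δx_2)² = 10.9
δΔx = √(17.1) = 4.14 cm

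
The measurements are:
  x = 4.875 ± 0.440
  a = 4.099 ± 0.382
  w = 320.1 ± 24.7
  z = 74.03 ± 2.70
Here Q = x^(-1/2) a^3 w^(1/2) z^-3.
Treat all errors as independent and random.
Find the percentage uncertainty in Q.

Relative error in a monomial: (δQ/Q)² = Σ (nᵢ · δxᵢ/xᵢ)².
  (−½·δx/x)² = (-0.5×0.0903)² = 0.00204;  (3·δa/a)² = (3×0.0932)² = 0.0782;  (½·δw/w)² = (0.5×0.0772)² = 0.00149;  (-3·δz/z)² = (-3×0.0365)² = 0.0120
δQ/Q = √(0.0937) = 0.306

30.6%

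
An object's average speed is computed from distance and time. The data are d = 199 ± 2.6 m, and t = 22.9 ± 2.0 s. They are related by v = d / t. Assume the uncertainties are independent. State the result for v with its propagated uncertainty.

Each factor contributes (exponent × relative error)² to (δv/v)²:
  (1·δd/d)² = (1×0.0131)² = 0.000171;  (-1·δt/t)² = (-1×0.0873)² = 0.00763
δv/v = √(0.00780) = 0.0883
v = 8.69 m/s, so δv = 0.0883 × 8.69 = 0.767 m/s.

8.69 ± 0.767 m/s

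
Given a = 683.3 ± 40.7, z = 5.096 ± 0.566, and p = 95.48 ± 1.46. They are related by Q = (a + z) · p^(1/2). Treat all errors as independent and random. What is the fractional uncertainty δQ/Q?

Let u = a + z = 688.4. δu = √(δa² + δz²) = √(1660 + 0.320) = 40.7, so δu/u = 0.0591.
Q is then a monomial in u, p:
δQ/Q = √((δu/u)² + (½·δp/p)²) = √(0.00350 + 5.85e-05) = 0.0596

0.0596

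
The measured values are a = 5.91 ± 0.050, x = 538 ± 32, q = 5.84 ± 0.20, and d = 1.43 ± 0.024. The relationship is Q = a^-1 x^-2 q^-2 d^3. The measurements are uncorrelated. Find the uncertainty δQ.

Relative error in a monomial: (δQ/Q)² = Σ (nᵢ · δxᵢ/xᵢ)².
  (-1·δa/a)² = (-1×0.00846)² = 7.16e-05;  (-2·δx/x)² = (-2×0.0595)² = 0.0142;  (-2·δq/q)² = (-2×0.0342)² = 0.00469;  (3·δd/d)² = (3×0.0168)² = 0.00254
δQ/Q = √(0.0214) = 0.146
Q = 5.01e-08, so δQ = 0.146 × 5.01e-08 = 7.34e-09.

7.34e-09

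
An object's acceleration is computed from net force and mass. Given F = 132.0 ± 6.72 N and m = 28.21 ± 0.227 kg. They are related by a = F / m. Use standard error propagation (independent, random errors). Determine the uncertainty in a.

0.241 m/s^2

Products/powers → add relative errors in quadrature, weighted by exponent:
  (1·δF/F)² = (1×0.0509)² = 0.00259;  (-1·δm/m)² = (-1×0.00805)² = 6.48e-05
δa/a = √(0.00266) = 0.0515
a = 4.679 m/s^2, so δa = 0.0515 × 4.679 = 0.241 m/s^2.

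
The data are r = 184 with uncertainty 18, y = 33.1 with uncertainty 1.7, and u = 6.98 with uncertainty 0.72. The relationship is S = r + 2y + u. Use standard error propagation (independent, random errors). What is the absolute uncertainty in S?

Sums and differences: (δS)² = Σ (cᵢ δxᵢ)².
  (δr)² = 324;  (2·δy)² = 11.6;  (δu)² = 0.518
δS = √(336) = 18.3

18.3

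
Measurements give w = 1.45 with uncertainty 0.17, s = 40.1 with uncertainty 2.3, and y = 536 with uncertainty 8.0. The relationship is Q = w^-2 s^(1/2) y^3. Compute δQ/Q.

Relative error in a monomial: (δQ/Q)² = Σ (nᵢ · δxᵢ/xᵢ)².
  (-2·δw/w)² = (-2×0.117)² = 0.0550;  (½·δs/s)² = (0.5×0.0574)² = 0.000822;  (3·δy/y)² = (3×0.0149)² = 0.00200
δQ/Q = √(0.0578) = 0.240

0.240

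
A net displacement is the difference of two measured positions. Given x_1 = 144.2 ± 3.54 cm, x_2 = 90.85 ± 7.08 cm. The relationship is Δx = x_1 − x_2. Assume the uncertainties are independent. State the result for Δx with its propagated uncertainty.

Each term contributes (cᵢ δxᵢ)² to (δΔx)²:
  (δx_1)² = 12.5;  (δx_2)² = 50.1
δΔx = √(62.7) = 7.92 cm
Δx = 53.35 cm.

53.35 ± 7.92 cm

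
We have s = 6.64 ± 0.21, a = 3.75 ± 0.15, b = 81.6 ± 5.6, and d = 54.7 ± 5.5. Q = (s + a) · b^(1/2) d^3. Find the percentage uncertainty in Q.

Let u = s + a = 10.4. δu = √(δs² + δa²) = √(0.0441 + 0.0225) = 0.258, so δu/u = 0.0248.
Q is then a monomial in u, b, d:
δQ/Q = √((δu/u)² + (½·δb/b)² + (3·δd/d)²) = √(0.000617 + 0.00118 + 0.0910) = 0.305

30.5%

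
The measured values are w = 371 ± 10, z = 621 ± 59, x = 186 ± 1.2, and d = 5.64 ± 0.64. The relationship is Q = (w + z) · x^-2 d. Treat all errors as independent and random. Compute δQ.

Let u = w + z = 992. δu = √(δw² + δz²) = √(100 + 3480) = 59.8, so δu/u = 0.0603.
Q is then a monomial in u, x, d:
δQ/Q = √((δu/u)² + (-2·δx/x)² + (1·δd/d)²) = √(0.00364 + 0.000166 + 0.0129) = 0.129
Q = 0.162, so δQ = 0.129 × 0.162 = 0.0209.

0.0209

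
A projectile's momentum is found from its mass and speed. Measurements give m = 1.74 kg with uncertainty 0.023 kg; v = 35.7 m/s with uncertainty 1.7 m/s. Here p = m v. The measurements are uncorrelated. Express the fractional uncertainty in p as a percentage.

For a monomial p ∝ m, v, fractional errors add in quadrature:
  (1·δm/m)² = (1×0.0132)² = 0.000175;  (1·δv/v)² = (1×0.0476)² = 0.00227
δp/p = √(0.00244) = 0.0494

4.94%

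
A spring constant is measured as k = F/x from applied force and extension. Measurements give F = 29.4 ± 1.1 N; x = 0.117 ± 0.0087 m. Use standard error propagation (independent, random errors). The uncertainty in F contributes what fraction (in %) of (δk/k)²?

(δk/k)² = (1·δF/F)² + (-1·δx/x)²
  F term: (1×0.0374)² = 0.00140
  x term: (-1×0.0744)² = 0.00553
Total = 0.00693. Share from F = 0.00140/0.00693 = 0.202.

20.2%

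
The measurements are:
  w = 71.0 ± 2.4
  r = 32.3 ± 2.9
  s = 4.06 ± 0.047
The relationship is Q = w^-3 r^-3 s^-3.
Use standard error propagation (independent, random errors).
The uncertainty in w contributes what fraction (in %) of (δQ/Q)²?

(δQ/Q)² = (-3·δw/w)² + (-3·δr/r)² + (-3·δs/s)²
  w term: (-3×0.0338)² = 0.0103
  r term: (-3×0.0898)² = 0.0725
  s term: (-3×0.0116)² = 0.00121
Total = 0.0840. Share from w = 0.0103/0.0840 = 0.122.

12.2%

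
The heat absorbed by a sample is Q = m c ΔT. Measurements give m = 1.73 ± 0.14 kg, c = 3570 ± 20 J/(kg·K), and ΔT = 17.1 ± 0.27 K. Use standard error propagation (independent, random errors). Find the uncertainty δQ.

For a monomial Q ∝ m, c, ΔT, fractional errors add in quadrature:
  (1·δm/m)² = (1×0.0809)² = 0.00655;  (1·δc/c)² = (1×0.00560)² = 3.14e-05;  (1·δΔT/ΔT)² = (1×0.0158)² = 0.000249
δQ/Q = √(0.00683) = 0.0826
Q = 1.06e+05 J, so δQ = 0.0826 × 1.06e+05 = 8730 J.

8730 J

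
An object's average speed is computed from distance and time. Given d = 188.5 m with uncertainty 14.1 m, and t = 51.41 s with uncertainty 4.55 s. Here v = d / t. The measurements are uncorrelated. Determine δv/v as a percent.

For a monomial v ∝ d, t^-1, fractional errors add in quadrature:
  (1·δd/d)² = (1×0.0748)² = 0.00560;  (-1·δt/t)² = (-1×0.0885)² = 0.00783
δv/v = √(0.0134) = 0.116

11.6%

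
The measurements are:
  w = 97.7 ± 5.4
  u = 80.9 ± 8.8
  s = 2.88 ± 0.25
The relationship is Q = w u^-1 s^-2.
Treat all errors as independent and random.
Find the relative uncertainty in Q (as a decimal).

0.212

Relative error in a monomial: (δQ/Q)² = Σ (nᵢ · δxᵢ/xᵢ)².
  (1·δw/w)² = (1×0.0553)² = 0.00305;  (-1·δu/u)² = (-1×0.109)² = 0.0118;  (-2·δs/s)² = (-2×0.0868)² = 0.0301
δQ/Q = √(0.0450) = 0.212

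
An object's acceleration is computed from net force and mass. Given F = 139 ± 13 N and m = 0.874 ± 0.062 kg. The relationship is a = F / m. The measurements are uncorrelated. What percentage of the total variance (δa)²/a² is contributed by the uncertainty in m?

(δa/a)² = (1·δF/F)² + (-1·δm/m)²
  F term: (1×0.0935)² = 0.00875
  m term: (-1×0.0709)² = 0.00503
Total = 0.0138. Share from m = 0.00503/0.0138 = 0.365.

36.5%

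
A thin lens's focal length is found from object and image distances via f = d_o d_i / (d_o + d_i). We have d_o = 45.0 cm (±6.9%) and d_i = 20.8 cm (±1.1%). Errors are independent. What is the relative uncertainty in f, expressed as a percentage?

∂f/∂d_o = (d_i/(d_o+d_i))² = 0.0999;  ∂f/∂d_i = (d_o/(d_o+d_i))² = 0.468
δf = √((∂f/∂d_o · δd_o)² + (∂f/∂d_i · δd_i)²) = √(0.0963 + 0.0115) = 0.328 cm
f = 14.2 cm, so δf/f = 0.328/14.2 = 0.0231.

2.31%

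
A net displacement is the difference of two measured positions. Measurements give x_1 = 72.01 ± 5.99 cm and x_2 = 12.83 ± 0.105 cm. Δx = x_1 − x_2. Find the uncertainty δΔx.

Absolute uncertainties add in quadrature for a linear combination:
  (δx_1)² = 35.9;  (δx_2)² = 0.0110
δΔx = √(35.9) = 5.99 cm

5.99 cm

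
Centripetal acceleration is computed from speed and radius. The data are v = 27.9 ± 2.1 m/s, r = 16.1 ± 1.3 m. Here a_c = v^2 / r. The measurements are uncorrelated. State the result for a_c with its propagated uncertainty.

For a monomial a_c ∝ v^2, r^-1, fractional errors add in quadrature:
  (2·δv/v)² = (2×0.0753)² = 0.0227;  (-1·δr/r)² = (-1×0.0807)² = 0.00652
δa_c/a_c = √(0.0292) = 0.171
a_c = 48.3 m/s^2, so δa_c = 0.171 × 48.3 = 8.26 m/s^2.

48.3 ± 8.26 m/s^2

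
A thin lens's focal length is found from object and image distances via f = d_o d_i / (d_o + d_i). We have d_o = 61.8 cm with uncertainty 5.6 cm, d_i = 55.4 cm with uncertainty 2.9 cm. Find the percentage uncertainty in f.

5.10%

∂f/∂d_o = (d_i/(d_o+d_i))² = 0.223;  ∂f/∂d_i = (d_o/(d_o+d_i))² = 0.278
δf = √((∂f/∂d_o · δd_o)² + (∂f/∂d_i · δd_i)²) = √(1.57 + 0.650) = 1.49 cm
f = 29.2 cm, so δf/f = 1.49/29.2 = 0.0510.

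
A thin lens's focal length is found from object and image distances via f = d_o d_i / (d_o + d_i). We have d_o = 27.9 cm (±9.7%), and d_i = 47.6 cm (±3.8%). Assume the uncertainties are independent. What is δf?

∂f/∂d_o = (d_i/(d_o+d_i))² = 0.397;  ∂f/∂d_i = (d_o/(d_o+d_i))² = 0.137
δf = √((∂f/∂d_o · δd_o)² + (∂f/∂d_i · δd_i)²) = √(1.16 + 0.0610) = 1.10 cm

1.10 cm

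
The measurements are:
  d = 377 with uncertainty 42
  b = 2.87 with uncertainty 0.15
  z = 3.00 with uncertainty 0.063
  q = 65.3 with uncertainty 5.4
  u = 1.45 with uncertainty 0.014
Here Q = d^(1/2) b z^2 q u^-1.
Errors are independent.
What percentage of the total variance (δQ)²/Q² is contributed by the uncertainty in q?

47.1%

(δQ/Q)² = (½·δd/d)² + (1·δb/b)² + (2·δz/z)² + (1·δq/q)² + (-1·δu/u)²
  d term: (0.5×0.111)² = 0.00310
  b term: (1×0.0523)² = 0.00273
  z term: (2×0.0210)² = 0.00176
  q term: (1×0.0827)² = 0.00684
  u term: (-1×0.00966)² = 9.32e-05
Total = 0.0145. Share from q = 0.00684/0.0145 = 0.471.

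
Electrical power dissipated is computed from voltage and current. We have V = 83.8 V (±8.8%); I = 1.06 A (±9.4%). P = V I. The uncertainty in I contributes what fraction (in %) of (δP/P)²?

(δP/P)² = (1·δV/V)² + (1·δI/I)²
  V term: (1×0.0880)² = 0.00774
  I term: (1×0.0940)² = 0.00884
Total = 0.0166. Share from I = 0.00884/0.0166 = 0.533.

53.3%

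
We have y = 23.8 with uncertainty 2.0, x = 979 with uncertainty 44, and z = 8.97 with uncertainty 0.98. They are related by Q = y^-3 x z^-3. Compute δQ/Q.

0.416

Products/powers → add relative errors in quadrature, weighted by exponent:
  (-3·δy/y)² = (-3×0.0840)² = 0.0636;  (1·δx/x)² = (1×0.0449)² = 0.00202;  (-3·δz/z)² = (-3×0.109)² = 0.107
δQ/Q = √(0.173) = 0.416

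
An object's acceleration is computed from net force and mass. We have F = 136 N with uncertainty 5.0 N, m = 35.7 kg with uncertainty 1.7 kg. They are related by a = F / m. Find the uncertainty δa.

0.229 m/s^2

Since a is a product/quotient, work with relative uncertainties:
  (1·δF/F)² = (1×0.0368)² = 0.00135;  (-1·δm/m)² = (-1×0.0476)² = 0.00227
δa/a = √(0.00362) = 0.0602
a = 3.81 m/s^2, so δa = 0.0602 × 3.81 = 0.229 m/s^2.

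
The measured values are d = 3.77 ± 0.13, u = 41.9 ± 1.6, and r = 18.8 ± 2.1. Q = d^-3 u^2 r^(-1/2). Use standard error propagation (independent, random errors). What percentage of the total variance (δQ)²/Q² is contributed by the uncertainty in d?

54.5%

(δQ/Q)² = (-3·δd/d)² + (2·δu/u)² + (−½·δr/r)²
  d term: (-3×0.0345)² = 0.0107
  u term: (2×0.0382)² = 0.00583
  r term: (-0.5×0.112)² = 0.00312
Total = 0.0197. Share from d = 0.0107/0.0197 = 0.545.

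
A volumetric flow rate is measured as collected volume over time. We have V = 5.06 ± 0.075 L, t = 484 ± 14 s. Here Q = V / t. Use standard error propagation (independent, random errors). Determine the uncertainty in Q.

0.000340 L/s

Since Q is a product/quotient, work with relative uncertainties:
  (1·δV/V)² = (1×0.0148)² = 0.000220;  (-1·δt/t)² = (-1×0.0289)² = 0.000837
δQ/Q = √(0.00106) = 0.0325
Q = 0.0105 L/s, so δQ = 0.0325 × 0.0105 = 0.000340 L/s.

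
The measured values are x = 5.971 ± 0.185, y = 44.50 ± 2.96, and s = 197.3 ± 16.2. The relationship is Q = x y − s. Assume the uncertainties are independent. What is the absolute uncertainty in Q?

25.3

Let p = x·y = 265.7. δp/p = √((1·δx/x)² + (1·δy/y)²) = √(0.000960 + 0.00442) = 0.0734, so δp = 19.5.
Q = p − s: δQ = √(δp² + δs²) = √(380 + 262) = 25.3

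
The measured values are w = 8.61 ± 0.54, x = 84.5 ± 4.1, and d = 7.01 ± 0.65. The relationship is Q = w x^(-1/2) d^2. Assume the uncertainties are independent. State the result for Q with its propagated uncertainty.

Relative error in a monomial: (δQ/Q)² = Σ (nᵢ · δxᵢ/xᵢ)².
  (1·δw/w)² = (1×0.0627)² = 0.00393;  (−½·δx/x)² = (-0.5×0.0485)² = 0.000589;  (2·δd/d)² = (2×0.0927)² = 0.0344
δQ/Q = √(0.0389) = 0.197
Q = 46.0, so δQ = 0.197 × 46.0 = 9.08.

46.0 ± 9.08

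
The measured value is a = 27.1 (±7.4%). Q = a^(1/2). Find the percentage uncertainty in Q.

Q ∝ a^(1/2), so δQ/Q = |½| · δa/a = 0.5 × 0.0740 = 0.0370.

3.70%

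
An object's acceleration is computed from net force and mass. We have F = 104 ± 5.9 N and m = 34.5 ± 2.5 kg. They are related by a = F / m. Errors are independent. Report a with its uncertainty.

Relative error in a monomial: (δa/a)² = Σ (nᵢ · δxᵢ/xᵢ)².
  (1·δF/F)² = (1×0.0567)² = 0.00322;  (-1·δm/m)² = (-1×0.0725)² = 0.00525
δa/a = √(0.00847) = 0.0920
a = 3.01 m/s^2, so δa = 0.0920 × 3.01 = 0.277 m/s^2.

3.01 ± 0.277 m/s^2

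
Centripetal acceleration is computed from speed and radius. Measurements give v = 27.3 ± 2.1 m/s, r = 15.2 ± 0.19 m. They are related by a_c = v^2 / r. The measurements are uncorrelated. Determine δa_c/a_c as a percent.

Each factor contributes (exponent × relative error)² to (δa_c/a_c)²:
  (2·δv/v)² = (2×0.0769)² = 0.0237;  (-1·δr/r)² = (-1×0.0125)² = 0.000156
δa_c/a_c = √(0.0238) = 0.154

15.4%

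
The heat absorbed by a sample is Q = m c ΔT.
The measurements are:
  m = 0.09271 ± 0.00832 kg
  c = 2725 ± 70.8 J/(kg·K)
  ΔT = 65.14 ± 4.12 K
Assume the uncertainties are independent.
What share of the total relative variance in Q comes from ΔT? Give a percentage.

(δQ/Q)² = (1·δm/m)² + (1·δc/c)² + (1·δΔT/ΔT)²
  m term: (1×0.0897)² = 0.00805
  c term: (1×0.0260)² = 0.000675
  ΔT term: (1×0.0632)² = 0.00400
Total = 0.0127. Share from ΔT = 0.00400/0.0127 = 0.314.

31.4%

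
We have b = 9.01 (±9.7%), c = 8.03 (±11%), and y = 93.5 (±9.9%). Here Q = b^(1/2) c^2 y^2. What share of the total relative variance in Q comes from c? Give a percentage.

53.8%

(δQ/Q)² = (½·δb/b)² + (2·δc/c)² + (2·δy/y)²
  b term: (0.5×0.0970)² = 0.00235
  c term: (2×0.110)² = 0.0484
  y term: (2×0.0990)² = 0.0392
Total = 0.0900. Share from c = 0.0484/0.0900 = 0.538.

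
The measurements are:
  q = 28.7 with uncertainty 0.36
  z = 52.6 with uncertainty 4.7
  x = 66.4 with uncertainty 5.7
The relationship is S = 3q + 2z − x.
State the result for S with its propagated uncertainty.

S is a linear combination, so absolute uncertainties add in quadrature:
  (3·δq)² = 1.17;  (2·δz)² = 88.4;  (δx)² = 32.5
δS = √(122) = 11.0
S = 125.

125 ± 11.0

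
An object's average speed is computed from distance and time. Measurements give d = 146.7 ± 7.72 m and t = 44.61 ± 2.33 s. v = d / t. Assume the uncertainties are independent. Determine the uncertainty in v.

0.244 m/s

v is a product of powers, so relative uncertainties combine in quadrature:
  (1·δd/d)² = (1×0.0526)² = 0.00277;  (-1·δt/t)² = (-1×0.0522)² = 0.00273
δv/v = √(0.00550) = 0.0741
v = 3.289 m/s, so δv = 0.0741 × 3.289 = 0.244 m/s.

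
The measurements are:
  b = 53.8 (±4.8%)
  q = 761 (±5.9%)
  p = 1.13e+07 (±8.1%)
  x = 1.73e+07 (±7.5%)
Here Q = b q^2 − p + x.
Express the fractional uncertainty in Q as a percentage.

Let w = b·q^2 = 3.12e+07. δw/w = √((1·δb/b)² + (2·δq/q)²) = √(0.00230 + 0.0139) = 0.127, so δw = 3.97e+06.
Q = w − p + x: δQ = √(δw² + δp² + δx²) = √(1.58e+13 + 8.38e+11 + 1.68e+12) = 4.27e+06
Q = 3.72e+07, so δQ/Q = 4.27e+06/3.72e+07 = 0.115.

11.5%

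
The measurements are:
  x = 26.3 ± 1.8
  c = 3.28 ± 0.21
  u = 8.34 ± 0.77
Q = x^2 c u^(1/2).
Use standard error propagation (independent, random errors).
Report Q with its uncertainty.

Relative error in a monomial: (δQ/Q)² = Σ (nᵢ · δxᵢ/xᵢ)².
  (2·δx/x)² = (2×0.0684)² = 0.0187;  (1·δc/c)² = (1×0.0640)² = 0.00410;  (½·δu/u)² = (0.5×0.0923)² = 0.00213
δQ/Q = √(0.0250) = 0.158
Q = 6550, so δQ = 0.158 × 6550 = 1040.

6550 ± 1040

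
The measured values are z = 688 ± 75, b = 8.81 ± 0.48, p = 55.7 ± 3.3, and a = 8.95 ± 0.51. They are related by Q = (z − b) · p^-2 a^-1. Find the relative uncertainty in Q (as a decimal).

0.172

Let u = z − b = 679. δu = √(δz² + δb²) = √(5620 + 0.230) = 75.0, so δu/u = 0.110.
Q is then a monomial in u, p, a:
δQ/Q = √((δu/u)² + (-2·δp/p)² + (-1·δa/a)²) = √(0.0122 + 0.0140 + 0.00325) = 0.172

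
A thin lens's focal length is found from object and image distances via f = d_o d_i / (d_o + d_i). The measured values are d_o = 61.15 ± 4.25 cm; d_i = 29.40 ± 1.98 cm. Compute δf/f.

∂f/∂d_o = (d_i/(d_o+d_i))² = 0.105;  ∂f/∂d_i = (d_o/(d_o+d_i))² = 0.456
δf = √((∂f/∂d_o · δd_o)² + (∂f/∂d_i · δd_i)²) = √(0.201 + 0.815) = 1.01 cm
f = 19.85 cm, so δf/f = 1.01/19.85 = 0.0508.

0.0508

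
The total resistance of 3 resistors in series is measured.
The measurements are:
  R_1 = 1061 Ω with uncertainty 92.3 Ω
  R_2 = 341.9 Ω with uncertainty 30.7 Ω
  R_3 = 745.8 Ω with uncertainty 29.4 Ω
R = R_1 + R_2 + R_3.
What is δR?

102 Ω

Absolute uncertainties add in quadrature for a linear combination:
  (δR_1)² = 8520;  (δR_2)² = 942;  (δR_3)² = 864
δR = √(10300) = 102 Ω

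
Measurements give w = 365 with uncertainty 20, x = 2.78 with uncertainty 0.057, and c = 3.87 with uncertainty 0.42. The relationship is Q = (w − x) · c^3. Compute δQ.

6930

Let u = w − x = 362. δu = √(δw² + δx²) = √(400 + 0.00325) = 20.0, so δu/u = 0.0552.
Q is then a monomial in u, c:
δQ/Q = √((δu/u)² + (3·δc/c)²) = √(0.00305 + 0.106) = 0.330
Q = 21000, so δQ = 0.330 × 21000 = 6930.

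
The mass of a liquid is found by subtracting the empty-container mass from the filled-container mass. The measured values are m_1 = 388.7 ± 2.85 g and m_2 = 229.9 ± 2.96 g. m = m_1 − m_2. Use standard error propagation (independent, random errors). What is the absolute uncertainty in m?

4.11 g

For a sum/difference, combine absolute errors in quadrature:
  (δm_1)² = 8.12;  (δm_2)² = 8.76
δm = √(16.9) = 4.11 g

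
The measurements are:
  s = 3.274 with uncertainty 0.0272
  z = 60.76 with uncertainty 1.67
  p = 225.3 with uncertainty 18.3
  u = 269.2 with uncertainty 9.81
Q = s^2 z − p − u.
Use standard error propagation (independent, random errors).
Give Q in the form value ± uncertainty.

156.8 ± 29.5

Let w = s^2·z = 651.3. δw/w = √((2·δs/s)² + (1·δz/z)²) = √(0.000276 + 0.000755) = 0.0321, so δw = 20.9.
Q = w − p − u: δQ = √(δw² + δp² + δu²) = √(438 + 335 + 96.2) = 29.5
Q = 156.8.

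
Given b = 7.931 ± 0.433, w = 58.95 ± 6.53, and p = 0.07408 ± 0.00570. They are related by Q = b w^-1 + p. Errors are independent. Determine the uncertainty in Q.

0.0176

Let h = b·w^-1 = 0.1345. δh/h = √((1·δb/b)² + (-1·δw/w)²) = √(0.00298 + 0.0123) = 0.123, so δh = 0.0166.
Q = h + p: δQ = √(δh² + δp²) = √(0.000276 + 3.25e-05) = 0.0176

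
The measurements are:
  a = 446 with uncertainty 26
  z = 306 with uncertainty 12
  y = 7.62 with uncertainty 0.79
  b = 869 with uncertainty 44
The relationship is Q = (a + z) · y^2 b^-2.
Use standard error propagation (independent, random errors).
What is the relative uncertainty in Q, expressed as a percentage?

23.4%

Let u = a + z = 752. δu = √(δa² + δz²) = √(676 + 144) = 28.6, so δu/u = 0.0381.
Q is then a monomial in u, y, b:
δQ/Q = √((δu/u)² + (2·δy/y)² + (-2·δb/b)²) = √(0.00145 + 0.0430 + 0.0103) = 0.234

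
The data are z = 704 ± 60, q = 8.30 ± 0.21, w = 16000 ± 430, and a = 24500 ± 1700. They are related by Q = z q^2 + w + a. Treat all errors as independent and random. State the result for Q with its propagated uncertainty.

89000 ± 5120

Let p = z·q^2 = 48500. δp/p = √((1·δz/z)² + (2·δq/q)²) = √(0.00726 + 0.00256) = 0.0991, so δp = 4810.
Q = p + w + a: δQ = √(δp² + δw² + δa²) = √(2.31e+07 + 1.85e+05 + 2.89e+06) = 5120
Q = 89000.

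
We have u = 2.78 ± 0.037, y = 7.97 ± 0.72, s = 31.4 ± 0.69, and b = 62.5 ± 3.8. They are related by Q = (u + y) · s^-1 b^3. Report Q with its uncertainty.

83600 ± 16300

Let w = u + y = 10.8. δw = √(δu² + δy²) = √(0.00137 + 0.518) = 0.721, so δw/w = 0.0671.
Q is then a monomial in w, s, b:
δQ/Q = √((δw/w)² + (-1·δs/s)² + (3·δb/b)²) = √(0.00450 + 0.000483 + 0.0333) = 0.196
Q = 83600, so δQ = 0.196 × 83600 = 16300.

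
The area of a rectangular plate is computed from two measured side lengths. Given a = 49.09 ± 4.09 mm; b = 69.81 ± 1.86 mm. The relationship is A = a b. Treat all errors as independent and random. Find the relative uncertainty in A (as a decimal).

Products/powers → add relative errors in quadrature, weighted by exponent:
  (1·δa/a)² = (1×0.0833)² = 0.00694;  (1·δb/b)² = (1×0.0266)² = 0.000710
δA/A = √(0.00765) = 0.0875

0.0875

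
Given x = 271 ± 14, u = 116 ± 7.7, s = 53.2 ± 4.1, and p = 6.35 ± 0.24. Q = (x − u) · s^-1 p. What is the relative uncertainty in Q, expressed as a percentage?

13.4%

Let w = x − u = 155. δw = √(δx² + δu²) = √(196 + 59.3) = 16.0, so δw/w = 0.103.
Q is then a monomial in w, s, p:
δQ/Q = √((δw/w)² + (-1·δs/s)² + (1·δp/p)²) = √(0.0106 + 0.00594 + 0.00143) = 0.134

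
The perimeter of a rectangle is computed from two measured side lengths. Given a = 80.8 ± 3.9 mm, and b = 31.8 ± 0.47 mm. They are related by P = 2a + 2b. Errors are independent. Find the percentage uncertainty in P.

Absolute uncertainties add in quadrature for a linear combination:
  (2·δa)² = 60.8;  (2·δb)² = 0.884
δP = √(61.7) = 7.86 mm
P = 225 mm, so δP/P = 7.86/225 = 0.0349.

3.49%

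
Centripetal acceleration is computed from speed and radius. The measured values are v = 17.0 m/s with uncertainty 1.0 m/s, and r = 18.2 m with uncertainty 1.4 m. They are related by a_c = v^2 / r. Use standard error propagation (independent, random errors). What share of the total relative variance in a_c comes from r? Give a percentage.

(δa_c/a_c)² = (2·δv/v)² + (-1·δr/r)²
  v term: (2×0.0588)² = 0.0138
  r term: (-1×0.0769)² = 0.00592
Total = 0.0198. Share from r = 0.00592/0.0198 = 0.299.

29.9%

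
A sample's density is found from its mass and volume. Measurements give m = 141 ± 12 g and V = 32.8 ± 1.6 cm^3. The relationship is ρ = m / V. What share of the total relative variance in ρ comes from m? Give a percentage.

(δρ/ρ)² = (1·δm/m)² + (-1·δV/V)²
  m term: (1×0.0851)² = 0.00724
  V term: (-1×0.0488)² = 0.00238
Total = 0.00962. Share from m = 0.00724/0.00962 = 0.753.

75.3%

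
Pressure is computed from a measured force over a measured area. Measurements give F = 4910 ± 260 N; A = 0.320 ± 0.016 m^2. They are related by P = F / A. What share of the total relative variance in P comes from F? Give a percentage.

52.9%

(δP/P)² = (1·δF/F)² + (-1·δA/A)²
  F term: (1×0.0530)² = 0.00280
  A term: (-1×0.0500)² = 0.00250
Total = 0.00530. Share from F = 0.00280/0.00530 = 0.529.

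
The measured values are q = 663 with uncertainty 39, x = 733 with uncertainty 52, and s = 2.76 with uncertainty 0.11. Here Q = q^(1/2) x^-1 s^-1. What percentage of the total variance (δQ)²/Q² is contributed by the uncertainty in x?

(δQ/Q)² = (½·δq/q)² + (-1·δx/x)² + (-1·δs/s)²
  q term: (0.5×0.0588)² = 0.000865
  x term: (-1×0.0709)² = 0.00503
  s term: (-1×0.0399)² = 0.00159
Total = 0.00749. Share from x = 0.00503/0.00749 = 0.672.

67.2%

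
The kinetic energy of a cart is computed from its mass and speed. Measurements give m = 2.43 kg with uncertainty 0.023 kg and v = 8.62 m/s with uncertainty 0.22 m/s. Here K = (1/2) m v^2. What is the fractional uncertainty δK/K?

K is a product of powers, so relative uncertainties combine in quadrature:
  (1·δm/m)² = (1×0.00947)² = 8.96e-05;  (2·δv/v)² = (2×0.0255)² = 0.00261
δK/K = √(0.00270) = 0.0519

0.0519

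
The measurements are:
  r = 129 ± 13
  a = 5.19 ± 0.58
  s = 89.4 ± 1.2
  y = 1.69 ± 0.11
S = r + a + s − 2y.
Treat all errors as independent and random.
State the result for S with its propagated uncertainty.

220 ± 13.1

Sums and differences: (δS)² = Σ (cᵢ δxᵢ)².
  (δr)² = 169;  (δa)² = 0.336;  (δs)² = 1.44;  (2·δy)² = 0.0484
δS = √(171) = 13.1
S = 220.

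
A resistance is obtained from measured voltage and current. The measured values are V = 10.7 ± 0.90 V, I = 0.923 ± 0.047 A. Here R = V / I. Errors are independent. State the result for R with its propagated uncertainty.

Products/powers → add relative errors in quadrature, weighted by exponent:
  (1·δV/V)² = (1×0.0841)² = 0.00707;  (-1·δI/I)² = (-1×0.0509)² = 0.00259
δR/R = √(0.00967) = 0.0983
R = 11.6 Ω, so δR = 0.0983 × 11.6 = 1.14 Ω.

11.6 ± 1.14 Ω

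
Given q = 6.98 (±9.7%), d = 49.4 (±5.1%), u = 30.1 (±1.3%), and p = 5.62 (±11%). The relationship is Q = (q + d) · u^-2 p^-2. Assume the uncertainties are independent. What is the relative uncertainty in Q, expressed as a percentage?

22.6%

Let w = q + d = 56.4. δw = √(δq² + δd²) = √(0.458 + 6.35) = 2.61, so δw/w = 0.0463.
Q is then a monomial in w, u, p:
δQ/Q = √((δw/w)² + (-2·δu/u)² + (-2·δp/p)²) = √(0.00214 + 0.000676 + 0.0484) = 0.226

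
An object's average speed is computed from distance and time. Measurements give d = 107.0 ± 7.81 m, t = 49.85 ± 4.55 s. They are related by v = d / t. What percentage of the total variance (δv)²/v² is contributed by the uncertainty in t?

61.0%

(δv/v)² = (1·δd/d)² + (-1·δt/t)²
  d term: (1×0.0730)² = 0.00533
  t term: (-1×0.0913)² = 0.00833
Total = 0.0137. Share from t = 0.00833/0.0137 = 0.610.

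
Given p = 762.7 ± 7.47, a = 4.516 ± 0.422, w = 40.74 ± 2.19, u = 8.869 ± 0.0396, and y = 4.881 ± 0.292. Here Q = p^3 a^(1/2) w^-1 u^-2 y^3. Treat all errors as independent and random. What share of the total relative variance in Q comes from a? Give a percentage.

5.71%

(δQ/Q)² = (3·δp/p)² + (½·δa/a)² + (-1·δw/w)² + (-2·δu/u)² + (3·δy/y)²
  p term: (3×0.00979)² = 0.000863
  a term: (0.5×0.0934)² = 0.00218
  w term: (-1×0.0538)² = 0.00289
  u term: (-2×0.00446)² = 7.97e-05
  y term: (3×0.0598)² = 0.0322
Total = 0.0382. Share from a = 0.00218/0.0382 = 0.0571.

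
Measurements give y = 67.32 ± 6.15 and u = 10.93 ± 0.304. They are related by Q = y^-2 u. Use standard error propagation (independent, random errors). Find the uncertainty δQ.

0.000446

Products/powers → add relative errors in quadrature, weighted by exponent:
  (-2·δy/y)² = (-2×0.0914)² = 0.0334;  (1·δu/u)² = (1×0.0278)² = 0.000774
δQ/Q = √(0.0342) = 0.185
Q = 0.002412, so δQ = 0.185 × 0.002412 = 0.000446.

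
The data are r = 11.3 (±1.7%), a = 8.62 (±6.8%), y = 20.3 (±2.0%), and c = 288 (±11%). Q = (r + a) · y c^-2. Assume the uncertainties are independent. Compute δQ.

0.00109

Let u = r + a = 19.9. δu = √(δr² + δa²) = √(0.0369 + 0.344) = 0.617, so δu/u = 0.0310.
Q is then a monomial in u, y, c:
δQ/Q = √((δu/u)² + (1·δy/y)² + (-2·δc/c)²) = √(0.000959 + 0.000400 + 0.0484) = 0.223
Q = 0.00488, so δQ = 0.223 × 0.00488 = 0.00109.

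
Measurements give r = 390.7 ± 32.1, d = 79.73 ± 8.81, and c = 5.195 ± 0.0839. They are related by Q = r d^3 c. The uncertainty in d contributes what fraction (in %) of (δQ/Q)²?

94.0%

(δQ/Q)² = (1·δr/r)² + (3·δd/d)² + (1·δc/c)²
  r term: (1×0.0822)² = 0.00675
  d term: (3×0.110)² = 0.110
  c term: (1×0.0162)² = 0.000261
Total = 0.117. Share from d = 0.110/0.117 = 0.940.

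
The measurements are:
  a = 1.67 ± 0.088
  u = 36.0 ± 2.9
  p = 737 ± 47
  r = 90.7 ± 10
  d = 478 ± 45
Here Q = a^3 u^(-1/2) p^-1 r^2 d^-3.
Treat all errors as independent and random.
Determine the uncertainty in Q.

3.16e-08

Since Q is a product/quotient, work with relative uncertainties:
  (3·δa/a)² = (3×0.0527)² = 0.0250;  (−½·δu/u)² = (-0.5×0.0806)² = 0.00162;  (-1·δp/p)² = (-1×0.0638)² = 0.00407;  (2·δr/r)² = (2×0.110)² = 0.0486;  (-3·δd/d)² = (-3×0.0941)² = 0.0798
δQ/Q = √(0.159) = 0.399
Q = 7.93e-08, so δQ = 0.399 × 7.93e-08 = 3.16e-08.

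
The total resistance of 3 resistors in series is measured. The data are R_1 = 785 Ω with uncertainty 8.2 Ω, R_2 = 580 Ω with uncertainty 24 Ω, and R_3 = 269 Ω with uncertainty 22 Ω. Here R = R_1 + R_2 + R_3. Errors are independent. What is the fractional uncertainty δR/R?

Sums and differences: (δR)² = Σ (cᵢ δxᵢ)².
  (δR_1)² = 67.2;  (δR_2)² = 576;  (δR_3)² = 484
δR = √(1130) = 33.6 Ω
R = 1630 Ω, so δR/R = 33.6/1630 = 0.0205.

0.0205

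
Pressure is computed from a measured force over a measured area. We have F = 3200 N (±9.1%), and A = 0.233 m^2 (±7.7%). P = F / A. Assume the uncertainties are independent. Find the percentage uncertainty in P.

Products/powers → add relative errors in quadrature, weighted by exponent:
  (1·δF/F)² = (1×0.0910)² = 0.00828;  (-1·δA/A)² = (-1×0.0770)² = 0.00593
δP/P = √(0.0142) = 0.119

11.9%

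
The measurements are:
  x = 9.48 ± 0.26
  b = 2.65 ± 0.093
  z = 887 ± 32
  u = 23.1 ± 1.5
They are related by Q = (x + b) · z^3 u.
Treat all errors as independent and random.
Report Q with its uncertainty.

Let w = x + b = 12.1. δw = √(δx² + δb²) = √(0.0676 + 0.00865) = 0.276, so δw/w = 0.0228.
Q is then a monomial in w, z, u:
δQ/Q = √((δw/w)² + (3·δz/z)² + (1·δu/u)²) = √(0.000518 + 0.0117 + 0.00422) = 0.128
Q = 1.96e+11, so δQ = 0.128 × 1.96e+11 = 2.51e+10.

(1.96 ± 0.251) × 10^11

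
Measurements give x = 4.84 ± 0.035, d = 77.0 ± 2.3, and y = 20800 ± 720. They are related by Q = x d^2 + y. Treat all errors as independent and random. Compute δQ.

Let p = x·d^2 = 28700. δp/p = √((1·δx/x)² + (2·δd/d)²) = √(5.23e-05 + 0.00357) = 0.0602, so δp = 1730.
Q = p + y: δQ = √(δp² + δy²) = √(2.98e+06 + 5.18e+05) = 1870

1870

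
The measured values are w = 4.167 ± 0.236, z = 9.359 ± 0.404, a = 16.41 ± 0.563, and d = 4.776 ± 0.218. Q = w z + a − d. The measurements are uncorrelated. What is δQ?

2.84

Let p = w·z = 39.00. δp/p = √((1·δw/w)² + (1·δz/z)²) = √(0.00321 + 0.00186) = 0.0712, so δp = 2.78.
Q = p + a − d: δQ = √(δp² + δa² + δd²) = √(7.71 + 0.317 + 0.0475) = 2.84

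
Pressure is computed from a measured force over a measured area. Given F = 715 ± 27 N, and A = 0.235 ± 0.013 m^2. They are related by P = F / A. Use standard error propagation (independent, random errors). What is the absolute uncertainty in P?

Each factor contributes (exponent × relative error)² to (δP/P)²:
  (1·δF/F)² = (1×0.0378)² = 0.00143;  (-1·δA/A)² = (-1×0.0553)² = 0.00306
δP/P = √(0.00449) = 0.0670
P = 3040 Pa, so δP = 0.0670 × 3040 = 204 Pa.

204 Pa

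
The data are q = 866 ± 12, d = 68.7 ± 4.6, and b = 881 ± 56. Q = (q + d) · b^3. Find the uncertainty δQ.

Let u = q + d = 935. δu = √(δq² + δd²) = √(144 + 21.2) = 12.9, so δu/u = 0.0137.
Q is then a monomial in u, b:
δQ/Q = √((δu/u)² + (3·δb/b)²) = √(0.000189 + 0.0364) = 0.191
Q = 6.39e+11, so δQ = 0.191 × 6.39e+11 = 1.22e+11.

1.22e+11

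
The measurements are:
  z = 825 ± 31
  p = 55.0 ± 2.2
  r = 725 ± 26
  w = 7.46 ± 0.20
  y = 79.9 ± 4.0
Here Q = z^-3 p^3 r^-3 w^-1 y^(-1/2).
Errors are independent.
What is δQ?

Q is a product of powers, so relative uncertainties combine in quadrature:
  (-3·δz/z)² = (-3×0.0376)² = 0.0127;  (3·δp/p)² = (3×0.0400)² = 0.0144;  (-3·δr/r)² = (-3×0.0359)² = 0.0116;  (-1·δw/w)² = (-1×0.0268)² = 0.000719;  (−½·δy/y)² = (-0.5×0.0501)² = 0.000627
δQ/Q = √(0.0400) = 0.200
Q = 1.17e-14, so δQ = 0.200 × 1.17e-14 = 2.33e-15.

2.33e-15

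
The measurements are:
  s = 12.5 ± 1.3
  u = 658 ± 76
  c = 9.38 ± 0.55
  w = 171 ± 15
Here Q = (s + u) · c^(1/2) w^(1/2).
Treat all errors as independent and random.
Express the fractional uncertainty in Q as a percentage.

12.5%

Let h = s + u = 670. δh = √(δs² + δu²) = √(1.69 + 5780) = 76.0, so δh/h = 0.113.
Q is then a monomial in h, c, w:
δQ/Q = √((δh/h)² + (½·δc/c)² + (½·δw/w)²) = √(0.0129 + 0.000860 + 0.00192) = 0.125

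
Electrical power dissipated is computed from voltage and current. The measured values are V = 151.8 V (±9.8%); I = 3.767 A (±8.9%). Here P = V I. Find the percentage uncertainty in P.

13.2%

Each factor contributes (exponent × relative error)² to (δP/P)²:
  (1·δV/V)² = (1×0.0980)² = 0.00960;  (1·δI/I)² = (1×0.0890)² = 0.00792
δP/P = √(0.0175) = 0.132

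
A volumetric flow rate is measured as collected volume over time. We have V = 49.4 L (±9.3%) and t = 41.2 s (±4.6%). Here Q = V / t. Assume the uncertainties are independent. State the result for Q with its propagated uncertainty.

Relative error in a monomial: (δQ/Q)² = Σ (nᵢ · δxᵢ/xᵢ)².
  (1·δV/V)² = (1×0.0930)² = 0.00865;  (-1·δt/t)² = (-1×0.0460)² = 0.00212
δQ/Q = √(0.0108) = 0.104
Q = 1.20 L/s, so δQ = 0.104 × 1.20 = 0.124 L/s.

1.20 ± 0.124 L/s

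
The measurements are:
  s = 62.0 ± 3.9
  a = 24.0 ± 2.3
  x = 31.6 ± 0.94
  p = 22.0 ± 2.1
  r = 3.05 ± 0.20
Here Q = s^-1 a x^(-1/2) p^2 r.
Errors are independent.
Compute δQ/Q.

0.233

Each factor contributes (exponent × relative error)² to (δQ/Q)²:
  (-1·δs/s)² = (-1×0.0629)² = 0.00396;  (1·δa/a)² = (1×0.0958)² = 0.00918;  (−½·δx/x)² = (-0.5×0.0297)² = 0.000221;  (2·δp/p)² = (2×0.0955)² = 0.0364;  (1·δr/r)² = (1×0.0656)² = 0.00430
δQ/Q = √(0.0541) = 0.233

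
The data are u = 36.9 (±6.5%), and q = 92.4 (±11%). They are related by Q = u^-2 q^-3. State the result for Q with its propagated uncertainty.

Relative error in a monomial: (δQ/Q)² = Σ (nᵢ · δxᵢ/xᵢ)².
  (-2·δu/u)² = (-2×0.0650)² = 0.0169;  (-3·δq/q)² = (-3×0.110)² = 0.109
δQ/Q = √(0.126) = 0.355
Q = 9.31e-10, so δQ = 0.355 × 9.31e-10 = 3.3e-10.

(9.31 ± 3.30) × 10^-10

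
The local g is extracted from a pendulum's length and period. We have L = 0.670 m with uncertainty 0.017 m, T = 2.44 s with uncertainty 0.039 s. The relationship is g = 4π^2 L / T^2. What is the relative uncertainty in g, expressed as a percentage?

4.08%

Since g is a product/quotient, work with relative uncertainties:
  (1·δL/L)² = (1×0.0254)² = 0.000644;  (-2·δT/T)² = (-2×0.0160)² = 0.00102
δg/g = √(0.00167) = 0.0408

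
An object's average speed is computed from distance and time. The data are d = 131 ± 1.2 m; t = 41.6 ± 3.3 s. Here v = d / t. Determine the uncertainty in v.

Since v is a product/quotient, work with relative uncertainties:
  (1·δd/d)² = (1×0.00916)² = 8.39e-05;  (-1·δt/t)² = (-1×0.0793)² = 0.00629
δv/v = √(0.00638) = 0.0799
v = 3.15 m/s, so δv = 0.0799 × 3.15 = 0.251 m/s.

0.251 m/s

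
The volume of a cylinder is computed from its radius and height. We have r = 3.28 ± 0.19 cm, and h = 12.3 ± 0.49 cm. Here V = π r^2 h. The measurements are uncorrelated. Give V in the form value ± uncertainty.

416 ± 50.9 cm^3

Products/powers → add relative errors in quadrature, weighted by exponent:
  (2·δr/r)² = (2×0.0579)² = 0.0134;  (1·δh/h)² = (1×0.0398)² = 0.00159
δV/V = √(0.0150) = 0.123
V = 416 cm^3, so δV = 0.123 × 416 = 50.9 cm^3.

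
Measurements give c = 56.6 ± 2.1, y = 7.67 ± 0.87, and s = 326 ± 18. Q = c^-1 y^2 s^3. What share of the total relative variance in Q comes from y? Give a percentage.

64.1%

(δQ/Q)² = (-1·δc/c)² + (2·δy/y)² + (3·δs/s)²
  c term: (-1×0.0371)² = 0.00138
  y term: (2×0.113)² = 0.0515
  s term: (3×0.0552)² = 0.0274
Total = 0.0803. Share from y = 0.0515/0.0803 = 0.641.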